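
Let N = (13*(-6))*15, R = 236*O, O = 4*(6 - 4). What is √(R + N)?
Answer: √718 ≈ 26.796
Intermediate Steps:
O = 8 (O = 4*2 = 8)
R = 1888 (R = 236*8 = 1888)
N = -1170 (N = -78*15 = -1170)
√(R + N) = √(1888 - 1170) = √718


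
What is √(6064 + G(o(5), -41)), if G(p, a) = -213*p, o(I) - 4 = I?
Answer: √4147 ≈ 64.397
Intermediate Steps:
o(I) = 4 + I
√(6064 + G(o(5), -41)) = √(6064 - 213*(4 + 5)) = √(6064 - 213*9) = √(6064 - 1917) = √4147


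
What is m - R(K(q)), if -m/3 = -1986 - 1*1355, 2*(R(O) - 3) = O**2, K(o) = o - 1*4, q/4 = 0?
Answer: 10012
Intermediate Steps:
q = 0 (q = 4*0 = 0)
K(o) = -4 + o (K(o) = o - 4 = -4 + o)
R(O) = 3 + O**2/2
m = 10023 (m = -3*(-1986 - 1*1355) = -3*(-1986 - 1355) = -3*(-3341) = 10023)
m - R(K(q)) = 10023 - (3 + (-4 + 0)**2/2) = 10023 - (3 + (1/2)*(-4)**2) = 10023 - (3 + (1/2)*16) = 10023 - (3 + 8) = 10023 - 1*11 = 10023 - 11 = 10012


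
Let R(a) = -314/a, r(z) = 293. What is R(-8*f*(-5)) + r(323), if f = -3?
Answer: 17737/60 ≈ 295.62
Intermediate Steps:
R(-8*f*(-5)) + r(323) = -314/(-8*(-3)*(-5)) + 293 = -314/(24*(-5)) + 293 = -314/(-120) + 293 = -314*(-1/120) + 293 = 157/60 + 293 = 17737/60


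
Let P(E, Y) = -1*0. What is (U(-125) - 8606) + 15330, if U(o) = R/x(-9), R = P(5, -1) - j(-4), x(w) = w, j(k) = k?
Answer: 60512/9 ≈ 6723.6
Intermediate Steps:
P(E, Y) = 0
R = 4 (R = 0 - 1*(-4) = 0 + 4 = 4)
U(o) = -4/9 (U(o) = 4/(-9) = 4*(-⅑) = -4/9)
(U(-125) - 8606) + 15330 = (-4/9 - 8606) + 15330 = -77458/9 + 15330 = 60512/9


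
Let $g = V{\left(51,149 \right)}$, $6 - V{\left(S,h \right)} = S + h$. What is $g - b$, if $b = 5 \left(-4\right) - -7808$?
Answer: $-7982$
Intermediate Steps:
$V{\left(S,h \right)} = 6 - S - h$ ($V{\left(S,h \right)} = 6 - \left(S + h\right) = 6 - S - h$)
$g = -194$ ($g = 6 - 51 - 149 = -194$)
$b = 7788$ ($b = -20 + 7808 = 7788$)
$g - b = -194 - 7788 = -7982$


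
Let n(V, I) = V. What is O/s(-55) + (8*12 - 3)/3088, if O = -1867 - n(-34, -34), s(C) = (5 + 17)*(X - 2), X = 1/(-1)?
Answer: 944407/33968 ≈ 27.803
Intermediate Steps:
X = -1
s(C) = -66 (s(C) = (5 + 17)*(-1 - 2) = 22*(-3) = -66)
O = -1833 (O = -1867 - 1*(-34) = -1867 + 34 = -1833)
O/s(-55) + (8*12 - 3)/3088 = -1833/(-66) + (8*12 - 3)/3088 = -1833*(-1/66) + (96 - 3)*(1/3088) = 611/22 + 93*(1/3088) = 611/22 + 93/3088 = 944407/33968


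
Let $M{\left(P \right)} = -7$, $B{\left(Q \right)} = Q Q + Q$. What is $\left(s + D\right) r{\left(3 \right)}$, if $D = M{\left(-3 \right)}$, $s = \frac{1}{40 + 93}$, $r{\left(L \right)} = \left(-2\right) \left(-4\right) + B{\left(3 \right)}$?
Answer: $- \frac{18600}{133} \approx -139.85$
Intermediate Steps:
$B{\left(Q \right)} = Q + Q^{2}$ ($B{\left(Q \right)} = Q^{2} + Q = Q + Q^{2}$)
$r{\left(L \right)} = 20$ ($r{\left(L \right)} = \left(-2\right) \left(-4\right) + 3 \left(1 + 3\right) = 8 + 3 \cdot 4 = 8 + 12 = 20$)
$s = \frac{1}{133} \approx 0.0075188$
$D = -7$
$\left(s + D\right) r{\left(3 \right)} = \left(\frac{1}{133} - 7\right) 20 = \left(- \frac{930}{133}\right) 20 = - \frac{18600}{133}$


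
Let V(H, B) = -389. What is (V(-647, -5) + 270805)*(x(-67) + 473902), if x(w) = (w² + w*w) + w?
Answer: 130560360208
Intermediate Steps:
x(w) = w + 2*w² (x(w) = (w² + w²) + w = 2*w² + w = w + 2*w²)
(V(-647, -5) + 270805)*(x(-67) + 473902) = (-389 + 270805)*(-67*(1 + 2*(-67)) + 473902) = 270416*(-67*(1 - 134) + 473902) = 270416*(-67*(-133) + 473902) = 270416*(8911 + 473902) = 270416*482813 = 130560360208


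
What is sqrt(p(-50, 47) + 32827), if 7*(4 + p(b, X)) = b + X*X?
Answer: 4*sqrt(101465)/7 ≈ 182.02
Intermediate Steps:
p(b, X) = -4 + b/7 + X**2/7 (p(b, X) = -4 + (b + X*X)/7 = -4 + (b + X**2)/7 = -4 + (b/7 + X**2/7) = -4 + b/7 + X**2/7)
sqrt(p(-50, 47) + 32827) = sqrt((-4 + (1/7)*(-50) + (1/7)*47**2) + 32827) = sqrt((-4 - 50/7 + (1/7)*2209) + 32827) = sqrt((-4 - 50/7 + 2209/7) + 32827) = sqrt(2131/7 + 32827) = sqrt(231920/7) = 4*sqrt(101465)/7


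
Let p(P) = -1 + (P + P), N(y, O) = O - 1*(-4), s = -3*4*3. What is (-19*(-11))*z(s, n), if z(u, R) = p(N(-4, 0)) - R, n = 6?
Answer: 209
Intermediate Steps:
s = -36 (s = -12*3 = -36)
N(y, O) = 4 + O (N(y, O) = O + 4 = 4 + O)
p(P) = -1 + 2*P
z(u, R) = 7 - R (z(u, R) = (-1 + 2*(4 + 0)) - R = (-1 + 2*4) - R = (-1 + 8) - R = 7 - R)
(-19*(-11))*z(s, n) = (-19*(-11))*(7 - 1*6) = 209*(7 - 6) = 209*1 = 209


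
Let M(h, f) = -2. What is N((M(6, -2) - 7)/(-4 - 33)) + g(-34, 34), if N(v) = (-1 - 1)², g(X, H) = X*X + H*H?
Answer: 2316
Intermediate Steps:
g(X, H) = H² + X² (g(X, H) = X² + H² = H² + X²)
N(v) = 4 (N(v) = (-2)² = 4)
N((M(6, -2) - 7)/(-4 - 33)) + g(-34, 34) = 4 + (34² + (-34)²) = 4 + (1156 + 1156) = 4 + 2312 = 2316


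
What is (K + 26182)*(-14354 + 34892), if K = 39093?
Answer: 1340617950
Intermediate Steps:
(K + 26182)*(-14354 + 34892) = (39093 + 26182)*(-14354 + 34892) = 65275*20538 = 1340617950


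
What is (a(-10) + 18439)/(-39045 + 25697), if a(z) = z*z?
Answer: -18539/13348 ≈ -1.3889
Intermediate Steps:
a(z) = z²
(a(-10) + 18439)/(-39045 + 25697) = ((-10)² + 18439)/(-39045 + 25697) = (100 + 18439)/(-13348) = 18539*(-1/13348) = -18539/13348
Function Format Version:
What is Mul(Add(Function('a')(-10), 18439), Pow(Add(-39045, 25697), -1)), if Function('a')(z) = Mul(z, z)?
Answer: Rational(-18539, 13348) ≈ -1.3889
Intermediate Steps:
Function('a')(z) = Pow(z, 2)
Mul(Add(Function('a')(-10), 18439), Pow(Add(-39045, 25697), -1)) = Mul(Add(Pow(-10, 2), 18439), Pow(Add(-39045, 25697), -1)) = Mul(Add(100, 18439), Pow(-13348, -1)) = Mul(18539, Rational(-1, 13348)) = Rational(-18539, 13348)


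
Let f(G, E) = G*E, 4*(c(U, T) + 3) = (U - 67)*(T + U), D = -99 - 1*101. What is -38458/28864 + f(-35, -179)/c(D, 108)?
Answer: -30611/98208 ≈ -0.31170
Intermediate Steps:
D = -200 (D = -99 - 101 = -200)
c(U, T) = -3 + (-67 + U)*(T + U)/4 (c(U, T) = -3 + ((U - 67)*(T + U))/4 = -3 + ((-67 + U)*(T + U))/4 = -3 + (-67 + U)*(T + U)/4)
f(G, E) = E*G
-38458/28864 + f(-35, -179)/c(D, 108) = -38458/28864 + (-179*(-35))/(-3 - 67/4*108 - 67/4*(-200) + (1/4)*(-200)**2 + (1/4)*108*(-200)) = -38458*1/28864 + 6265/(-3 - 1809 + 3350 + (1/4)*40000 - 5400) = -469/352 + 6265/(-3 - 1809 + 3350 + 10000 - 5400) = -469/352 + 6265/6138 = -30611/98208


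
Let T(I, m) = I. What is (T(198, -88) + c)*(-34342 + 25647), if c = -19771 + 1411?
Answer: 157918590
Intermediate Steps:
c = -18360
(T(198, -88) + c)*(-34342 + 25647) = (198 - 18360)*(-34342 + 25647) = -18162*(-8695) = 157918590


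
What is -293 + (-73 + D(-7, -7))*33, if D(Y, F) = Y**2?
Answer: -1085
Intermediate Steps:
-293 + (-73 + D(-7, -7))*33 = -293 + (-73 + (-7)**2)*33 = -293 + (-73 + 49)*33 = -293 - 24*33 = -293 - 792 = -1085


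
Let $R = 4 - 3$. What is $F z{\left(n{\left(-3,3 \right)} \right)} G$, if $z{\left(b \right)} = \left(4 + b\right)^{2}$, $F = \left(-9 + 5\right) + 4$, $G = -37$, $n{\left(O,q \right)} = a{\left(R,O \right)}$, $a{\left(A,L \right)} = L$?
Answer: $0$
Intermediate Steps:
$R = 1$ ($R = 4 - 3 = 1$)
$n{\left(O,q \right)} = O$
$F = 0$ ($F = -4 + 4 = 0$)
$F z{\left(n{\left(-3,3 \right)} \right)} G = 0 \left(4 - 3\right)^{2} \left(-37\right) = 0 \cdot 1^{2} \left(-37\right) = 0 \cdot 1 \left(-37\right) = 0 \left(-37\right) = 0$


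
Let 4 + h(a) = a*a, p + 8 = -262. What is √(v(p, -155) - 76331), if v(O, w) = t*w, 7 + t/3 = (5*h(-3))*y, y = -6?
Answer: I*√3326 ≈ 57.672*I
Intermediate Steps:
p = -270 (p = -8 - 262 = -270)
h(a) = -4 + a² (h(a) = -4 + a*a = -4 + a²)
t = -471 (t = -21 + 3*((5*(-4 + (-3)²))*(-6)) = -21 + 3*((5*(-4 + 9))*(-6)) = -21 + 3*((5*5)*(-6)) = -21 + 3*(25*(-6)) = -21 + 3*(-150) = -21 - 450 = -471)
v(O, w) = -471*w
√(v(p, -155) - 76331) = √(-471*(-155) - 76331) = √(73005 - 76331) = √(-3326) = I*√3326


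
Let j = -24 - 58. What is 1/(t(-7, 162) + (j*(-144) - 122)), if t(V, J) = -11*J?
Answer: 1/9904 ≈ 0.00010097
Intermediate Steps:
j = -82
1/(t(-7, 162) + (j*(-144) - 122)) = 1/(-11*162 + (-82*(-144) - 122)) = 1/(-1782 + (11808 - 122)) = 1/(-1782 + 11686) = 1/9904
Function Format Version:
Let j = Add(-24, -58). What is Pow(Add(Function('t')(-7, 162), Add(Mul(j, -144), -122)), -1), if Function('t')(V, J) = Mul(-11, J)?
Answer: Rational(1, 9904) ≈ 0.00010097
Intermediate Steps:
j = -82
Pow(Add(Function('t')(-7, 162), Add(Mul(j, -144), -122)), -1) = Pow(Add(Mul(-11, 162), Add(Mul(-82, -144), -122)), -1) = Pow(Add(-1782, Add(11808, -122)), -1) = Pow(Add(-1782, 11686), -1) = Pow(9904, -1) = Rational(1, 9904)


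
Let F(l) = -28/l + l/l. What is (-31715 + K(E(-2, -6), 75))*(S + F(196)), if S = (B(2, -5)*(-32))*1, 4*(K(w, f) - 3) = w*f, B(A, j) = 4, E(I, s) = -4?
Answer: 4041490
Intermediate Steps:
K(w, f) = 3 + f*w/4 (K(w, f) = 3 + (w*f)/4 = 3 + (f*w)/4 = 3 + f*w/4)
F(l) = 1 - 28/l (F(l) = -28/l + 1 = 1 - 28/l)
S = -128 (S = (4*(-32))*1 = -128*1 = -128)
(-31715 + K(E(-2, -6), 75))*(S + F(196)) = (-31715 + (3 + (1/4)*75*(-4)))*(-128 + (-28 + 196)/196) = (-31715 + (3 - 75))*(-128 + (1/196)*168) = (-31715 - 72)*(-128 + 6/7) = -31787*(-890/7) = 4041490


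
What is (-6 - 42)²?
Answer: 2304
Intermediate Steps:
(-6 - 42)² = (-48)² = 2304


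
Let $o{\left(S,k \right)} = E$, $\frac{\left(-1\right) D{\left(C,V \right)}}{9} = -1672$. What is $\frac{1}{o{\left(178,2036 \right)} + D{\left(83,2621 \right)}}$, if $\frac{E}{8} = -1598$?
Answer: $\frac{1}{2264} \approx 0.0004417$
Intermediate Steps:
$E = -12784$ ($E = 8 \left(-1598\right) = -12784$)
$D{\left(C,V \right)} = 15048$ ($D{\left(C,V \right)} = \left(-9\right) \left(-1672\right) = 15048$)
$o{\left(S,k \right)} = -12784$
$\frac{1}{o{\left(178,2036 \right)} + D{\left(83,2621 \right)}} = \frac{1}{-12784 + 15048} = \frac{1}{2264}$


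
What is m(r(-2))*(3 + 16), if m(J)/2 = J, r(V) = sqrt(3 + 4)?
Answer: 38*sqrt(7) ≈ 100.54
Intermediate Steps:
r(V) = sqrt(7)
m(J) = 2*J
m(r(-2))*(3 + 16) = (2*sqrt(7))*(3 + 16) = (2*sqrt(7))*19 = 38*sqrt(7)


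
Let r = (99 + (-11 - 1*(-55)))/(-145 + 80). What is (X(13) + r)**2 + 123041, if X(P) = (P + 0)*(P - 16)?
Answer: 3118461/25 ≈ 1.2474e+5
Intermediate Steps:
X(P) = P*(-16 + P)
r = -11/5 (r = (99 + (-11 + 55))/(-65) = (99 + 44)*(-1/65) = 143*(-1/65) = -11/5 ≈ -2.2000)
(X(13) + r)**2 + 123041 = (13*(-16 + 13) - 11/5)**2 + 123041 = (13*(-3) - 11/5)**2 + 123041 = (-39 - 11/5)**2 + 123041 = (-206/5)**2 + 123041 = 42436/25 + 123041 = 3118461/25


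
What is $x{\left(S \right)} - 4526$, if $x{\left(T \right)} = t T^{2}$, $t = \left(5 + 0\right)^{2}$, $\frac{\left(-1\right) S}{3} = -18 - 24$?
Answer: $392374$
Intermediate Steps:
$S = 126$ ($S = - 3 \left(-18 - 24\right) = \left(-3\right) \left(-42\right) = 126$)
$t = 25$ ($t = 5^{2} = 25$)
$x{\left(T \right)} = 25 T^{2}$
$x{\left(S \right)} - 4526 = 25 \cdot 126^{2} - 4526 = 25 \cdot 15876 - 4526 = 396900 - 4526 = 392374$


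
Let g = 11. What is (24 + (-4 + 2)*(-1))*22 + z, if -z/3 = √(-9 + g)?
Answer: 572 - 3*√2 ≈ 567.76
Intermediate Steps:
z = -3*√2 (z = -3*√(-9 + 11) = -3*√2 ≈ -4.2426)
(24 + (-4 + 2)*(-1))*22 + z = (24 + (-4 + 2)*(-1))*22 - 3*√2 = (24 - 2*(-1))*22 - 3*√2 = (24 + 2)*22 - 3*√2 = 26*22 - 3*√2 = 572 - 3*√2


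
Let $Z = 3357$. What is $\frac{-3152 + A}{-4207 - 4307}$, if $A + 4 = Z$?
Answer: $- \frac{67}{2838} \approx -0.023608$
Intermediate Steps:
$A = 3353$ ($A = -4 + 3357 = 3353$)
$\frac{-3152 + A}{-4207 - 4307} = \frac{-3152 + 3353}{-4207 - 4307} = \frac{201}{-8514} = 201 \left(- \frac{1}{8514}\right) = - \frac{67}{2838}$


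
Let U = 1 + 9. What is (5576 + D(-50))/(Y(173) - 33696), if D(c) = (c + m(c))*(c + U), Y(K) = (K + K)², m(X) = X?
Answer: 2394/21505 ≈ 0.11132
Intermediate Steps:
U = 10
Y(K) = 4*K² (Y(K) = (2*K)² = 4*K²)
D(c) = 2*c*(10 + c) (D(c) = (c + c)*(c + 10) = (2*c)*(10 + c) = 2*c*(10 + c))
(5576 + D(-50))/(Y(173) - 33696) = (5576 + 2*(-50)*(10 - 50))/(4*173² - 33696) = (5576 + 2*(-50)*(-40))/(4*29929 - 33696) = (5576 + 4000)/(119716 - 33696) = 9576/86020 = 9576*(1/86020) = 2394/21505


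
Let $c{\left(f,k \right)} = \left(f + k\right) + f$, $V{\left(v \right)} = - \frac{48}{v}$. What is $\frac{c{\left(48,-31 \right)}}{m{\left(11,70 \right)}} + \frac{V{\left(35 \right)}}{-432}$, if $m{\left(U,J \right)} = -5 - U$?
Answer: $- \frac{20459}{5040} \approx -4.0593$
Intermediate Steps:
$c{\left(f,k \right)} = k + 2 f$
$\frac{c{\left(48,-31 \right)}}{m{\left(11,70 \right)}} + \frac{V{\left(35 \right)}}{-432} = \frac{-31 + 2 \cdot 48}{-5 - 11} + \frac{\left(-48\right) \frac{1}{35}}{-432} = \frac{-31 + 96}{-5 - 11} + \left(-48\right) \frac{1}{35} \left(- \frac{1}{432}\right) = \frac{65}{-16} - - \frac{1}{315} = 65 \left(- \frac{1}{16}\right) + \frac{1}{315} = - \frac{65}{16} + \frac{1}{315} = - \frac{20459}{5040}$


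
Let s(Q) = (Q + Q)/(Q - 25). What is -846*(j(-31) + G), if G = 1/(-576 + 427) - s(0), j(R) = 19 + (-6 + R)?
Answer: 2269818/149 ≈ 15234.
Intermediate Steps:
j(R) = 13 + R
s(Q) = 2*Q/(-25 + Q) (s(Q) = (2*Q)/(-25 + Q) = 2*Q/(-25 + Q))
G = -1/149 (G = 1/(-576 + 427) - 2*0/(-25 + 0) = 1/(-149) - 2*0/(-25) = -1/149 - 2*0*(-1)/25 = -1/149 - 1*0 = -1/149 + 0 = -1/149 ≈ -0.0067114)
-846*(j(-31) + G) = -846*((13 - 31) - 1/149) = -846*(-18 - 1/149) = -846*(-2683/149) = 2269818/149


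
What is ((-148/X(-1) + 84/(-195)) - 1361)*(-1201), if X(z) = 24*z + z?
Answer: 529089741/325 ≈ 1.6280e+6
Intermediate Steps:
X(z) = 25*z
((-148/X(-1) + 84/(-195)) - 1361)*(-1201) = ((-148/(25*(-1)) + 84/(-195)) - 1361)*(-1201) = ((-148/(-25) + 84*(-1/195)) - 1361)*(-1201) = ((-148*(-1/25) - 28/65) - 1361)*(-1201) = ((148/25 - 28/65) - 1361)*(-1201) = (1784/325 - 1361)*(-1201) = -440541/325*(-1201) = 529089741/325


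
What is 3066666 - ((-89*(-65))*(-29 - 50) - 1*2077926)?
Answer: 5601607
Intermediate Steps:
3066666 - ((-89*(-65))*(-29 - 50) - 1*2077926) = 3066666 - (5785*(-79) - 2077926) = 3066666 - (-457015 - 2077926) = 3066666 - 1*(-2534941) = 3066666 + 2534941 = 5601607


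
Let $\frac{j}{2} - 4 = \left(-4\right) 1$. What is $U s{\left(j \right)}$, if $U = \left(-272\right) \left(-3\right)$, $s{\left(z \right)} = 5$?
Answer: $4080$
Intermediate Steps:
$j = 0$ ($j = 8 + 2 \left(\left(-4\right) 1\right) = 8 + 2 \left(-4\right) = 8 - 8 = 0$)
$U = 816$
$U s{\left(j \right)} = 816 \cdot 5 = 4080$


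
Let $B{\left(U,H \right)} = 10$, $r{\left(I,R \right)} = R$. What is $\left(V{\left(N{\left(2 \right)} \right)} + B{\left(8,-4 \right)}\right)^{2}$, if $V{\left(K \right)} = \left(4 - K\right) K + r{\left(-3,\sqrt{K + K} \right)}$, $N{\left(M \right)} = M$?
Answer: $256$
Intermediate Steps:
$V{\left(K \right)} = K \left(4 - K\right) + \sqrt{2} \sqrt{K}$ ($V{\left(K \right)} = \left(4 - K\right) K + \sqrt{K + K} = K \left(4 - K\right) + \sqrt{2 K} = K \left(4 - K\right) + \sqrt{2} \sqrt{K}$)
$\left(V{\left(N{\left(2 \right)} \right)} + B{\left(8,-4 \right)}\right)^{2} = \left(\left(- 2^{2} + 4 \cdot 2 + \sqrt{2} \sqrt{2}\right) + 10\right)^{2} = \left(\left(\left(-1\right) 4 + 8 + 2\right) + 10\right)^{2} = \left(\left(-4 + 8 + 2\right) + 10\right)^{2} = \left(6 + 10\right)^{2} = 16^{2} = 256$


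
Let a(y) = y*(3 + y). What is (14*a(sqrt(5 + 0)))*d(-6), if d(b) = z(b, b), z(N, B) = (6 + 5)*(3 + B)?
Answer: -2310 - 1386*sqrt(5) ≈ -5409.2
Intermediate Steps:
z(N, B) = 33 + 11*B (z(N, B) = 11*(3 + B) = 33 + 11*B)
d(b) = 33 + 11*b
(14*a(sqrt(5 + 0)))*d(-6) = (14*(sqrt(5 + 0)*(3 + sqrt(5 + 0))))*(33 + 11*(-6)) = (14*(sqrt(5)*(3 + sqrt(5))))*(33 - 66) = (14*sqrt(5)*(3 + sqrt(5)))*(-33) = -462*sqrt(5)*(3 + sqrt(5))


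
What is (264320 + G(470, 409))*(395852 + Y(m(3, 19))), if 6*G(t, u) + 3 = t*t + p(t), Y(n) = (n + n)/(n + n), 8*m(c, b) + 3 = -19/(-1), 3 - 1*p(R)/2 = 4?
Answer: 238411046065/2 ≈ 1.1921e+11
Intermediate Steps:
p(R) = -2 (p(R) = 6 - 2*4 = 6 - 8 = -2)
m(c, b) = 2 (m(c, b) = -3/8 + (-19/(-1))/8 = -3/8 + (-19*(-1))/8 = -3/8 + (⅛)*19 = -3/8 + 19/8 = 2)
Y(n) = 1 (Y(n) = (2*n)/((2*n)) = (2*n)*(1/(2*n)) = 1)
G(t, u) = -⅚ + t²/6 (G(t, u) = -½ + (t*t - 2)/6 = -½ + (t² - 2)/6 = -½ + (-2 + t²)/6 = -½ + (-⅓ + t²/6) = -⅚ + t²/6)
(264320 + G(470, 409))*(395852 + Y(m(3, 19))) = (264320 + (-⅚ + (⅙)*470²))*(395852 + 1) = (264320 + (-⅚ + (⅙)*220900))*395853 = (264320 + (-⅚ + 110450/3))*395853 = (264320 + 220895/6)*395853 = (1806815/6)*395853 = 238411046065/2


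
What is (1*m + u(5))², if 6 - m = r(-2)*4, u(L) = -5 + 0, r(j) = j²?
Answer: 225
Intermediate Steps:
u(L) = -5
m = -10 (m = 6 - (-2)²*4 = 6 - 4*4 = 6 - 1*16 = 6 - 16 = -10)
(1*m + u(5))² = (1*(-10) - 5)² = (-10 - 5)² = (-15)² = 225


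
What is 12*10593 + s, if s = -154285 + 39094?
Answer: 11925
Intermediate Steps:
s = -115191
12*10593 + s = 12*10593 - 115191 = 127116 - 115191 = 11925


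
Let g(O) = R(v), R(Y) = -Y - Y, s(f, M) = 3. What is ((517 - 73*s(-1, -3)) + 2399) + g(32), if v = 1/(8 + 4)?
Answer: 16181/6 ≈ 2696.8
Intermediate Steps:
v = 1/12 ≈ 0.083333
R(Y) = -2*Y
g(O) = -⅙ (g(O) = -2*1/12 = -⅙)
((517 - 73*s(-1, -3)) + 2399) + g(32) = ((517 - 73*3) + 2399) - ⅙ = ((517 - 219) + 2399) - ⅙ = (298 + 2399) - ⅙ = 2697 - ⅙ = 16181/6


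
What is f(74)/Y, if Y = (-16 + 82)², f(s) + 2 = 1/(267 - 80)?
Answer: -373/814572 ≈ -0.00045791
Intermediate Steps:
f(s) = -373/187 (f(s) = -2 + 1/(267 - 80) = -2 + 1/187 = -373/187)
Y = 4356 (Y = 66² = 4356)
f(74)/Y = -373/187/4356 = -373/187*1/4356 = -373/814572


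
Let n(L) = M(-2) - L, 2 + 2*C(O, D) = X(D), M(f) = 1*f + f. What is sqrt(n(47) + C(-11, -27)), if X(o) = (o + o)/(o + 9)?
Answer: I*sqrt(202)/2 ≈ 7.1063*I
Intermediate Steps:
M(f) = 2*f (M(f) = f + f = 2*f)
X(o) = 2*o/(9 + o) (X(o) = (2*o)/(9 + o) = 2*o/(9 + o))
C(O, D) = -1 + D/(9 + D) (C(O, D) = -1 + (2*D/(9 + D))/2 = -1 + D/(9 + D))
n(L) = -4 - L (n(L) = 2*(-2) - L = -4 - L)
sqrt(n(47) + C(-11, -27)) = sqrt((-4 - 1*47) - 9/(9 - 27)) = sqrt((-4 - 47) - 9/(-18)) = sqrt(-51 - 9*(-1/18)) = sqrt(-51 + 1/2) = sqrt(-101/2) = I*sqrt(202)/2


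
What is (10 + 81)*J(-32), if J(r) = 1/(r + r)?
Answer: -91/64 ≈ -1.4219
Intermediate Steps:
J(r) = 1/(2*r)
(10 + 81)*J(-32) = (10 + 81)*((½)/(-32)) = 91*((½)*(-1/32)) = 91*(-1/64) = -91/64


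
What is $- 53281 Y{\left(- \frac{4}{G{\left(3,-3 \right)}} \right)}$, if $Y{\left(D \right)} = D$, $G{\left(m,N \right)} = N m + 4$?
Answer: $- \frac{213124}{5} \approx -42625.0$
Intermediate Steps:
$G{\left(m,N \right)} = 4 + N m$
$- 53281 Y{\left(- \frac{4}{G{\left(3,-3 \right)}} \right)} = - 53281 \left(- \frac{4}{4 - 9}\right) = - 53281 \left(- \frac{4}{-5}\right) = - 53281 \left(\left(-4\right) \left(- \frac{1}{5}\right)\right) = \left(-53281\right) \frac{4}{5} = - \frac{213124}{5}$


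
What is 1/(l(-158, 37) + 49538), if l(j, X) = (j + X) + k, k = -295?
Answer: 1/49122 ≈ 2.0357e-5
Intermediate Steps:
l(j, X) = -295 + X + j (l(j, X) = (j + X) - 295 = (X + j) - 295 = -295 + X + j)
1/(l(-158, 37) + 49538) = 1/((-295 + 37 - 158) + 49538) = 1/(-416 + 49538) = 1/49122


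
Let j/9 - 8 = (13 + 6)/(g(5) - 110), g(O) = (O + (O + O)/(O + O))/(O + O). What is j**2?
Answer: 1484483841/299209 ≈ 4961.4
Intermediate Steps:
g(O) = (1 + O)/(2*O) (g(O) = (O + (2*O)/((2*O)))/((2*O)) = (O + (2*O)*(1/(2*O)))*(1/(2*O)) = (O + 1)*(1/(2*O)) = (1 + O)*(1/(2*O)) = (1 + O)/(2*O))
j = 38529/547 (j = 72 + 9*((13 + 6)/((1/2)*(1 + 5)/5 - 110)) = 72 + 9*(19/((1/2)*(1/5)*6 - 110)) = 72 + 9*(19/(3/5 - 110)) = 72 + 9*(19/(-547/5)) = 72 + 9*(19*(-5/547)) = 72 + 9*(-95/547) = 72 - 855/547 = 38529/547 ≈ 70.437)
j**2 = (38529/547)**2 = 1484483841/299209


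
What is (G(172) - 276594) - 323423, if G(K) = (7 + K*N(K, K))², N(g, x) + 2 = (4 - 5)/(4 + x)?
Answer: -940486271/1936 ≈ -4.8579e+5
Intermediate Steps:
N(g, x) = -2 - 1/(4 + x) (N(g, x) = -2 + (4 - 5)/(4 + x) = -2 - 1/(4 + x))
G(K) = (7 + K*(-9 - 2*K)/(4 + K))² (G(K) = (7 + K*((-9 - 2*K)/(4 + K)))² = (7 + K*(-9 - 2*K)/(4 + K))²)
(G(172) - 276594) - 323423 = ((-28 + 2*172 + 2*172²)²/(4 + 172)² - 276594) - 323423 = ((-28 + 344 + 2*29584)²/176² - 276594) - 323423 = ((-28 + 344 + 59168)²/30976 - 276594) - 323423 = ((1/30976)*59484² - 276594) - 323423 = ((1/30976)*3538346256 - 276594) - 323423 = (221146641/1936 - 276594) - 323423 = -314339343/1936 - 323423 = -940486271/1936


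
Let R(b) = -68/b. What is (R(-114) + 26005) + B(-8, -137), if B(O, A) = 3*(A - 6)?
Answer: 1457866/57 ≈ 25577.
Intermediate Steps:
B(O, A) = -18 + 3*A (B(O, A) = 3*(-6 + A) = -18 + 3*A)
(R(-114) + 26005) + B(-8, -137) = (-68/(-114) + 26005) + (-18 + 3*(-137)) = (-68*(-1/114) + 26005) + (-18 - 411) = (34/57 + 26005) - 429 = 1482319/57 - 429 = 1457866/57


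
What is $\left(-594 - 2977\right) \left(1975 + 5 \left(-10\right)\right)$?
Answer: $-6874175$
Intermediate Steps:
$\left(-594 - 2977\right) \left(1975 + 5 \left(-10\right)\right) = - 3571 \left(1975 - 50\right) = \left(-3571\right) 1925 = -6874175$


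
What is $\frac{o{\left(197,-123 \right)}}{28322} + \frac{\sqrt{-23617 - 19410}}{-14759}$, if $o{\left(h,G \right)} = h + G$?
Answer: $\frac{37}{14161} - \frac{i \sqrt{43027}}{14759} \approx 0.0026128 - 0.014054 i$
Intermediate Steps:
$o{\left(h,G \right)} = G + h$
$\frac{o{\left(197,-123 \right)}}{28322} + \frac{\sqrt{-23617 - 19410}}{-14759} = \frac{-123 + 197}{28322} + \frac{\sqrt{-23617 - 19410}}{-14759} = 74 \cdot \frac{1}{28322} + \sqrt{-43027} \left(- \frac{1}{14759}\right) = \frac{37}{14161} + i \sqrt{43027} \left(- \frac{1}{14759}\right) = \frac{37}{14161} - \frac{i \sqrt{43027}}{14759}$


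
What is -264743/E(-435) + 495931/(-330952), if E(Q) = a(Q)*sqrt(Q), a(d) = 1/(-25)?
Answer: -495931/330952 - 1323715*I*sqrt(435)/87 ≈ -1.4985 - 3.1734e+5*I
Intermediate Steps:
a(d) = -1/25
E(Q) = -sqrt(Q)/25
-264743/E(-435) + 495931/(-330952) = -264743*5*I*sqrt(435)/87 + 495931/(-330952) = -264743*5*I*sqrt(435)/87 + 495931*(-1/330952) = -264743*5*I*sqrt(435)/87 - 495931/330952 = -1323715*I*sqrt(435)/87 - 495931/330952 = -495931/330952 - 1323715*I*sqrt(435)/87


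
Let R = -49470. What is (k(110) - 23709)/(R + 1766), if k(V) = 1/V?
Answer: 2607989/5247440 ≈ 0.49700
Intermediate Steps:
(k(110) - 23709)/(R + 1766) = (1/110 - 23709)/(-49470 + 1766) = (1/110 - 23709)/(-47704) = -2607989/110*(-1/47704) = 2607989/5247440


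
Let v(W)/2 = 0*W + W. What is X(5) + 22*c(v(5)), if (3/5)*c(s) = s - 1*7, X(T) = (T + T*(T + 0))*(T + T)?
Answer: 410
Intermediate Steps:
v(W) = 2*W (v(W) = 2*(0*W + W) = 2*(0 + W) = 2*W)
X(T) = 2*T*(T + T²) (X(T) = (T + T*T)*(2*T) = (T + T²)*(2*T) = 2*T*(T + T²))
c(s) = -35/3 + 5*s/3 (c(s) = 5*(s - 1*7)/3 = 5*(s - 7)/3 = 5*(-7 + s)/3 = -35/3 + 5*s/3)
X(5) + 22*c(v(5)) = 2*5²*(1 + 5) + 22*(-35/3 + 5*(2*5)/3) = 2*25*6 + 22*(-35/3 + (5/3)*10) = 300 + 22*(-35/3 + 50/3) = 300 + 22*5 = 300 + 110 = 410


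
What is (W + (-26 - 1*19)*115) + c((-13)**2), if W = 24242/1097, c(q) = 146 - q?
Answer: -5677964/1097 ≈ -5175.9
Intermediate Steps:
W = 24242/1097 (W = 24242*(1/1097) = 24242/1097 ≈ 22.098)
(W + (-26 - 1*19)*115) + c((-13)**2) = (24242/1097 + (-26 - 1*19)*115) + (146 - 1*(-13)**2) = (24242/1097 + (-26 - 19)*115) + (146 - 1*169) = (24242/1097 - 45*115) + (146 - 169) = (24242/1097 - 5175) - 23 = -5652733/1097 - 23 = -5677964/1097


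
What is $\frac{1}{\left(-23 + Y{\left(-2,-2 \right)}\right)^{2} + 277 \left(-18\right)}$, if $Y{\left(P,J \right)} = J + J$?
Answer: $- \frac{1}{4257} \approx -0.00023491$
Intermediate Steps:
$Y{\left(P,J \right)} = 2 J$
$\frac{1}{\left(-23 + Y{\left(-2,-2 \right)}\right)^{2} + 277 \left(-18\right)} = \frac{1}{\left(-23 + 2 \left(-2\right)\right)^{2} + 277 \left(-18\right)} = \frac{1}{\left(-23 - 4\right)^{2} - 4986} = \frac{1}{\left(-27\right)^{2} - 4986} = \frac{1}{729 - 4986} = \frac{1}{-4257} = - \frac{1}{4257}$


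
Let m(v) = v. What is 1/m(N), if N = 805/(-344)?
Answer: -344/805 ≈ -0.42733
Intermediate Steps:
N = -805/344 (N = 805*(-1/344) = -805/344 ≈ -2.3401)
1/m(N) = 1/(-805/344) = -344/805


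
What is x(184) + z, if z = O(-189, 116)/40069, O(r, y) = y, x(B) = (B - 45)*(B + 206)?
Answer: 2172140606/40069 ≈ 54210.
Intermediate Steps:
x(B) = (-45 + B)*(206 + B)
z = 116/40069 ≈ 0.0028950
x(184) + z = (-9270 + 184² + 161*184) + 116/40069 = (-9270 + 33856 + 29624) + 116/40069 = 54210 + 116/40069 = 2172140606/40069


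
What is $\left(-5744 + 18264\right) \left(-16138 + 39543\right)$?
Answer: $293030600$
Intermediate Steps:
$\left(-5744 + 18264\right) \left(-16138 + 39543\right) = 12520 \cdot 23405 = 293030600$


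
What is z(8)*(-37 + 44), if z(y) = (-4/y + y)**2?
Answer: 1575/4 ≈ 393.75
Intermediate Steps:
z(y) = (y - 4/y)**2
z(8)*(-37 + 44) = ((-4 + 8**2)**2/8**2)*(-37 + 44) = ((-4 + 64)**2/64)*7 = ((1/64)*60**2)*7 = ((1/64)*3600)*7 = (225/4)*7 = 1575/4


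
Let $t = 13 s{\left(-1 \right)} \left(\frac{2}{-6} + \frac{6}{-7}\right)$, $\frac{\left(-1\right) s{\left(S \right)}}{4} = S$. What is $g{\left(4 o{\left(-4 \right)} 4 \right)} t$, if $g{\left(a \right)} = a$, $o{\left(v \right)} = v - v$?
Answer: $0$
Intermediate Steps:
$o{\left(v \right)} = 0$
$s{\left(S \right)} = - 4 S$
$t = - \frac{1300}{21}$ ($t = 13 \left(\left(-4\right) \left(-1\right)\right) \left(\frac{2}{-6} + \frac{6}{-7}\right) = 13 \cdot 4 \left(2 \left(- \frac{1}{6}\right) + 6 \left(- \frac{1}{7}\right)\right) = 52 \left(- \frac{1}{3} - \frac{6}{7}\right) = 52 \left(- \frac{25}{21}\right) = - \frac{1300}{21} \approx -61.905$)
$g{\left(4 o{\left(-4 \right)} 4 \right)} t = 4 \cdot 0 \cdot 4 \left(- \frac{1300}{21}\right) = 0 \cdot 4 \left(- \frac{1300}{21}\right) = 0 \left(- \frac{1300}{21}\right) = 0$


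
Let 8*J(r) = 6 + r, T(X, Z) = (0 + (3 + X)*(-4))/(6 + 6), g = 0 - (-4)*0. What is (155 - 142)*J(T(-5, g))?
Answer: 65/6 ≈ 10.833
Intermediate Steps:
g = 0 (g = 0 - 1*0 = 0 + 0 = 0)
T(X, Z) = -1 - X/3 (T(X, Z) = (0 + (-12 - 4*X))/12 = (-12 - 4*X)*(1/12) = -1 - X/3)
J(r) = ¾ + r/8 (J(r) = (6 + r)/8 = ¾ + r/8)
(155 - 142)*J(T(-5, g)) = (155 - 142)*(¾ + (-1 - ⅓*(-5))/8) = 13*(¾ + (-1 + 5/3)/8) = 13*(¾ + (⅛)*(⅔)) = 13*(¾ + 1/12) = 13*(⅚) = 65/6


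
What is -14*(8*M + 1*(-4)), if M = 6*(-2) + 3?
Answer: 1064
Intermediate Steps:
M = -9 (M = -12 + 3 = -9)
-14*(8*M + 1*(-4)) = -14*(8*(-9) + 1*(-4)) = -14*(-72 - 4) = -14*(-76) = 1064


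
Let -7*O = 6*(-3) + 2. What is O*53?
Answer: 848/7 ≈ 121.14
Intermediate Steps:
O = 16/7 (O = -(6*(-3) + 2)/7 = -(-18 + 2)/7 = -⅐*(-16) = 16/7 ≈ 2.2857)
O*53 = (16/7)*53 = 848/7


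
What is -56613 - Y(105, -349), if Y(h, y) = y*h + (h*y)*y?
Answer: -12809073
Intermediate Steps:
Y(h, y) = h*y + h*y**2
-56613 - Y(105, -349) = -56613 - 105*(-349)*(1 - 349) = -56613 - 105*(-349)*(-348) = -56613 - 1*12752460 = -56613 - 12752460 = -12809073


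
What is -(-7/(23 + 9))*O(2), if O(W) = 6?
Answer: 21/16 ≈ 1.3125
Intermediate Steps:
-(-7/(23 + 9))*O(2) = -(-7/(23 + 9))*6 = -(-7/32)*6 = -(-7*1/32)*6 = -(-7)*6/32 = -1*(-21/16) = 21/16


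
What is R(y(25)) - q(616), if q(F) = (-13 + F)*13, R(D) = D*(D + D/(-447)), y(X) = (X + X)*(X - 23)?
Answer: 955967/447 ≈ 2138.6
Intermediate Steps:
y(X) = 2*X*(-23 + X) (y(X) = (2*X)*(-23 + X) = 2*X*(-23 + X))
R(D) = 446*D**2/447 (R(D) = D*(D + D*(-1/447)) = D*(D - D/447) = D*(446*D/447) = 446*D**2/447)
q(F) = -169 + 13*F
R(y(25)) - q(616) = 446*(2*25*(-23 + 25))**2/447 - (-169 + 13*616) = 446*(2*25*2)**2/447 - (-169 + 8008) = (446/447)*100**2 - 1*7839 = (446/447)*10000 - 7839 = 4460000/447 - 7839 = 955967/447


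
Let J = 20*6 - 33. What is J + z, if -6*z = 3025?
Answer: -2503/6 ≈ -417.17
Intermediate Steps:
z = -3025/6 (z = -⅙*3025 = -3025/6 ≈ -504.17)
J = 87 (J = 120 - 33 = 87)
J + z = 87 - 3025/6 = -2503/6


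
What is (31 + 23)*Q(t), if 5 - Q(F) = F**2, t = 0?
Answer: 270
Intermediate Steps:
Q(F) = 5 - F**2
(31 + 23)*Q(t) = (31 + 23)*(5 - 1*0**2) = 54*(5 - 1*0) = 54*(5 + 0) = 54*5 = 270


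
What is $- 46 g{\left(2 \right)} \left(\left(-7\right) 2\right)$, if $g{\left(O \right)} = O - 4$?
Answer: $-1288$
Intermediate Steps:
$g{\left(O \right)} = -4 + O$
$- 46 g{\left(2 \right)} \left(\left(-7\right) 2\right) = - 46 \left(-4 + 2\right) \left(\left(-7\right) 2\right) = \left(-46\right) \left(-2\right) \left(-14\right) = 92 \left(-14\right) = -1288$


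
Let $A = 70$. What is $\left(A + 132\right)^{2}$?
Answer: $40804$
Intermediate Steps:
$\left(A + 132\right)^{2} = \left(70 + 132\right)^{2} = 202^{2} = 40804$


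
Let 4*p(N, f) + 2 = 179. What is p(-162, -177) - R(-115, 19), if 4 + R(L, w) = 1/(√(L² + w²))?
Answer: 193/4 - √13586/13586 ≈ 48.241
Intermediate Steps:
p(N, f) = 177/4 (p(N, f) = -½ + (¼)*179 = -½ + 179/4 = 177/4)
R(L, w) = -4 + (L² + w²)^(-½) (R(L, w) = -4 + 1/(√(L² + w²)) = -4 + (L² + w²)^(-½))
p(-162, -177) - R(-115, 19) = 177/4 - (-4 + ((-115)² + 19²)^(-½)) = 177/4 - (-4 + (13225 + 361)^(-½)) = 177/4 - (-4 + 13586^(-½)) = 177/4 - (-4 + √13586/13586) = 177/4 + (4 - √13586/13586) = 193/4 - √13586/13586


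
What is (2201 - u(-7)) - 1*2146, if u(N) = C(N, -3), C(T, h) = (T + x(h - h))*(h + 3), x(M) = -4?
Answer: 55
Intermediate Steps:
C(T, h) = (-4 + T)*(3 + h) (C(T, h) = (T - 4)*(h + 3) = (-4 + T)*(3 + h))
u(N) = 0 (u(N) = -12 - 4*(-3) + 3*N + N*(-3) = -12 + 12 + 3*N - 3*N = 0)
(2201 - u(-7)) - 1*2146 = (2201 - 1*0) - 1*2146 = (2201 + 0) - 2146 = 2201 - 2146 = 55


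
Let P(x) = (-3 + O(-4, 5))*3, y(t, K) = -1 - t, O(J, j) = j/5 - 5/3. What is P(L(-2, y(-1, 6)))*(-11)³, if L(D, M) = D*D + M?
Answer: 14641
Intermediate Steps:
O(J, j) = -5/3 + j/5 (O(J, j) = j*(⅕) - 5*⅓ = j/5 - 5/3 = -5/3 + j/5)
L(D, M) = M + D² (L(D, M) = D² + M = M + D²)
P(x) = -11 (P(x) = (-3 + (-5/3 + (⅕)*5))*3 = (-3 + (-5/3 + 1))*3 = (-3 - ⅔)*3 = -11/3*3 = -11)
P(L(-2, y(-1, 6)))*(-11)³ = -11*(-11)³ = -11*(-1331) = 14641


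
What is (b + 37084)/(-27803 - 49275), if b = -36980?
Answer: -52/38539 ≈ -0.0013493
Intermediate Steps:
(b + 37084)/(-27803 - 49275) = (-36980 + 37084)/(-27803 - 49275) = 104/(-77078) = 104*(-1/77078) = -52/38539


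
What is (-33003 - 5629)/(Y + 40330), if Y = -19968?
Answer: -19316/10181 ≈ -1.8973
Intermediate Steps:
(-33003 - 5629)/(Y + 40330) = (-33003 - 5629)/(-19968 + 40330) = -38632/20362 = -38632*1/20362 = -19316/10181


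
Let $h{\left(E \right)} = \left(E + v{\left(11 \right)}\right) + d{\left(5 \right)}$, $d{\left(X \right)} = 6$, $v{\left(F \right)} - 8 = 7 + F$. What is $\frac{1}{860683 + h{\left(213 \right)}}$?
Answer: $\frac{1}{860928} \approx 1.1615 \cdot 10^{-6}$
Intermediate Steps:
$v{\left(F \right)} = 15 + F$ ($v{\left(F \right)} = 8 + \left(7 + F\right) = 15 + F$)
$h{\left(E \right)} = 32 + E$ ($h{\left(E \right)} = \left(E + \left(15 + 11\right)\right) + 6 = \left(E + 26\right) + 6 = \left(26 + E\right) + 6 = 32 + E$)
$\frac{1}{860683 + h{\left(213 \right)}} = \frac{1}{860683 + \left(32 + 213\right)} = \frac{1}{860683 + 245} = \frac{1}{860928}$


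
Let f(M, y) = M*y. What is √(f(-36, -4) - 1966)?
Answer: I*√1822 ≈ 42.685*I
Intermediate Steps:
√(f(-36, -4) - 1966) = √(-36*(-4) - 1966) = √(144 - 1966) = √(-1822) = I*√1822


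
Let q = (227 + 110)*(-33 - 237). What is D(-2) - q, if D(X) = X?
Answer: 90988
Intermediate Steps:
q = -90990 (q = 337*(-270) = -90990)
D(-2) - q = -2 - 1*(-90990) = -2 + 90990 = 90988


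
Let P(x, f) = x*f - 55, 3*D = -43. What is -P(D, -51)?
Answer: -676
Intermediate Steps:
D = -43/3 (D = (1/3)*(-43) = -43/3 ≈ -14.333)
P(x, f) = -55 + f*x (P(x, f) = f*x - 55 = -55 + f*x)
-P(D, -51) = -(-55 - 51*(-43/3)) = -(-55 + 731) = -1*676 = -676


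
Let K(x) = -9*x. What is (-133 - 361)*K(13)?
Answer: 57798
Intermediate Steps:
(-133 - 361)*K(13) = (-133 - 361)*(-9*13) = -494*(-117) = 57798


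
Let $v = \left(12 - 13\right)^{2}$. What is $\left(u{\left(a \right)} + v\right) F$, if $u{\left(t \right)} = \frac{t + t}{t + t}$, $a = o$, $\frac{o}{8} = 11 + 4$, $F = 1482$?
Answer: $2964$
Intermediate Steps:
$o = 120$ ($o = 8 \left(11 + 4\right) = 8 \cdot 15 = 120$)
$v = 1$ ($v = \left(-1\right)^{2} = 1$)
$a = 120$
$u{\left(t \right)} = 1$ ($u{\left(t \right)} = \frac{2 t}{2 t} = 2 t \frac{1}{2 t} = 1$)
$\left(u{\left(a \right)} + v\right) F = \left(1 + 1\right) 1482 = 2 \cdot 1482 = 2964$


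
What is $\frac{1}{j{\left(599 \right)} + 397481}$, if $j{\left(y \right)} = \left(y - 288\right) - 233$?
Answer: $\frac{1}{397559} \approx 2.5153 \cdot 10^{-6}$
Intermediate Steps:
$j{\left(y \right)} = -521 + y$ ($j{\left(y \right)} = \left(-288 + y\right) - 233 = -521 + y$)
$\frac{1}{j{\left(599 \right)} + 397481} = \frac{1}{\left(-521 + 599\right) + 397481} = \frac{1}{78 + 397481} = \frac{1}{397559}$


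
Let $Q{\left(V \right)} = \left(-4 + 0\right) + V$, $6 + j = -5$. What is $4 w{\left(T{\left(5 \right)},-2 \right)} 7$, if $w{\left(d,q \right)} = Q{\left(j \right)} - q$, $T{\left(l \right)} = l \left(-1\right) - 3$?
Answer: $-364$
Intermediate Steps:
$j = -11$ ($j = -6 - 5 = -11$)
$Q{\left(V \right)} = -4 + V$
$T{\left(l \right)} = -3 - l$ ($T{\left(l \right)} = - l - 3 = -3 - l$)
$w{\left(d,q \right)} = -15 - q$ ($w{\left(d,q \right)} = \left(-4 - 11\right) - q = -15 - q$)
$4 w{\left(T{\left(5 \right)},-2 \right)} 7 = 4 \left(-15 - -2\right) 7 = 4 \left(-15 + 2\right) 7 = 4 \left(-13\right) 7 = \left(-52\right) 7 = -364$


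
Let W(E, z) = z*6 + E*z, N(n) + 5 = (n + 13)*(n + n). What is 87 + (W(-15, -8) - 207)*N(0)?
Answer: 762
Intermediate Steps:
N(n) = -5 + 2*n*(13 + n) (N(n) = -5 + (n + 13)*(n + n) = -5 + (13 + n)*(2*n) = -5 + 2*n*(13 + n))
W(E, z) = 6*z + E*z
87 + (W(-15, -8) - 207)*N(0) = 87 + (-8*(6 - 15) - 207)*(-5 + 2*0² + 26*0) = 87 + (-8*(-9) - 207)*(-5 + 2*0 + 0) = 87 + (72 - 207)*(-5 + 0 + 0) = 87 - 135*(-5) = 87 + 675 = 762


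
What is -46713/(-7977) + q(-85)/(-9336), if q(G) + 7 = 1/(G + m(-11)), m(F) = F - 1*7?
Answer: 7487558983/1278457836 ≈ 5.8567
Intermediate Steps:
m(F) = -7 + F (m(F) = F - 7 = -7 + F)
q(G) = -7 + 1/(-18 + G) (q(G) = -7 + 1/(G + (-7 - 11)) = -7 + 1/(G - 18) = -7 + 1/(-18 + G))
-46713/(-7977) + q(-85)/(-9336) = -46713/(-7977) + ((127 - 7*(-85))/(-18 - 85))/(-9336) = -46713*(-1/7977) + ((127 + 595)/(-103))*(-1/9336) = 15571/2659 - 1/103*722*(-1/9336) = 15571/2659 - 722/103*(-1/9336) = 15571/2659 + 361/480804 = 7487558983/1278457836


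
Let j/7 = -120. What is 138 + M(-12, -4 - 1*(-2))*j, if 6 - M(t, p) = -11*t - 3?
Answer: 103458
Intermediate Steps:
j = -840 (j = 7*(-120) = -840)
M(t, p) = 9 + 11*t (M(t, p) = 6 - (-11*t - 3) = 6 - (-3 - 11*t) = 6 + (3 + 11*t) = 9 + 11*t)
138 + M(-12, -4 - 1*(-2))*j = 138 + (9 + 11*(-12))*(-840) = 138 + (9 - 132)*(-840) = 138 - 123*(-840) = 138 + 103320 = 103458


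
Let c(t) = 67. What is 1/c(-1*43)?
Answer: 1/67 ≈ 0.014925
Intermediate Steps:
1/c(-1*43) = 1/67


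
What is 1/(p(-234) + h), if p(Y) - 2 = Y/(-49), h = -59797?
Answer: -49/2929721 ≈ -1.6725e-5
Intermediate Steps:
p(Y) = 2 - Y/49 (p(Y) = 2 + Y/(-49) = 2 + Y*(-1/49) = 2 - Y/49)
1/(p(-234) + h) = 1/((2 - 1/49*(-234)) - 59797) = 1/((2 + 234/49) - 59797) = 1/(332/49 - 59797) = 1/(-2929721/49) = -49/2929721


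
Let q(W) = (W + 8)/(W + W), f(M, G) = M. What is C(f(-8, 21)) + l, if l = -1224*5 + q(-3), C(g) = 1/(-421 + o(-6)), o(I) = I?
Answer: -15681581/2562 ≈ -6120.8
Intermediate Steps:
C(g) = -1/427 (C(g) = 1/(-421 - 6) = 1/(-427) = -1/427)
q(W) = (8 + W)/(2*W) (q(W) = (8 + W)/((2*W)) = (8 + W)*(1/(2*W)) = (8 + W)/(2*W))
l = -36725/6 (l = -1224*5 + (1/2)*(8 - 3)/(-3) = -306*20 + (1/2)*(-1/3)*5 = -6120 - 5/6 = -36725/6 ≈ -6120.8)
C(f(-8, 21)) + l = -1/427 - 36725/6 = -15681581/2562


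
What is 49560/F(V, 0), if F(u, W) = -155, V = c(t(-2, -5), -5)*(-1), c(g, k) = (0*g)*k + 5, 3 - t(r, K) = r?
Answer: -9912/31 ≈ -319.74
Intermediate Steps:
t(r, K) = 3 - r
c(g, k) = 5 (c(g, k) = 0*k + 5 = 0 + 5 = 5)
V = -5 (V = 5*(-1) = -5)
49560/F(V, 0) = 49560/(-155) = 49560*(-1/155) = -9912/31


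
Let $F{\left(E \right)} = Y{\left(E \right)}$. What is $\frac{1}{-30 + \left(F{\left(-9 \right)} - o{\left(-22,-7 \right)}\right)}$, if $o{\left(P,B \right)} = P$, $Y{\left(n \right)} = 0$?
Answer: $- \frac{1}{8} \approx -0.125$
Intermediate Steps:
$F{\left(E \right)} = 0$
$\frac{1}{-30 + \left(F{\left(-9 \right)} - o{\left(-22,-7 \right)}\right)} = \frac{1}{-30 + \left(0 - -22\right)} = \frac{1}{-30 + \left(0 + 22\right)} = \frac{1}{-30 + 22} = \frac{1}{-8} = - \frac{1}{8}$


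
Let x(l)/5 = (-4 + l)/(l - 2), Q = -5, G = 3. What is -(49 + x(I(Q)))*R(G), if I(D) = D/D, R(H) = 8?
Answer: -512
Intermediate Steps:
I(D) = 1
x(l) = 5*(-4 + l)/(-2 + l) (x(l) = 5*((-4 + l)/(l - 2)) = 5*((-4 + l)/(-2 + l)) = 5*(-4 + l)/(-2 + l))
-(49 + x(I(Q)))*R(G) = -(49 + 5*(-4 + 1)/(-2 + 1))*8 = -(49 + 5*(-3)/(-1))*8 = -(49 + 5*(-1)*(-3))*8 = -(49 + 15)*8 = -64*8 = -1*512 = -512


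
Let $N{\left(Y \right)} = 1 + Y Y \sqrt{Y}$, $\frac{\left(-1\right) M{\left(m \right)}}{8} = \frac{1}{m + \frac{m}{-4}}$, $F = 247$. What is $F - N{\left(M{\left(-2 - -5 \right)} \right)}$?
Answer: $246 - \frac{4096 i \sqrt{2}}{243} \approx 246.0 - 23.838 i$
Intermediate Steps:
$M{\left(m \right)} = - \frac{32}{3 m}$ ($M{\left(m \right)} = - \frac{8}{m + \frac{m}{-4}} = - \frac{8}{m + m \left(- \frac{1}{4}\right)} = - \frac{8}{m - \frac{m}{4}} = - \frac{8}{\frac{3}{4} m} = - 8 \frac{4}{3 m} = - \frac{32}{3 m}$)
$N{\left(Y \right)} = 1 + Y^{\frac{5}{2}}$ ($N{\left(Y \right)} = 1 + Y Y^{\frac{3}{2}} = 1 + Y^{\frac{5}{2}}$)
$F - N{\left(M{\left(-2 - -5 \right)} \right)} = 247 - \left(1 + \left(- \frac{32}{3 \left(-2 - -5\right)}\right)^{\frac{5}{2}}\right) = 247 - \left(1 + \left(- \frac{32}{3 \left(-2 + 5\right)}\right)^{\frac{5}{2}}\right) = 247 - \left(1 + \left(- \frac{32}{3 \cdot 3}\right)^{\frac{5}{2}}\right) = 247 - \left(1 + \left(\left(- \frac{32}{3}\right) \frac{1}{3}\right)^{\frac{5}{2}}\right) = 247 - \left(1 + \left(- \frac{32}{9}\right)^{\frac{5}{2}}\right) = 247 - \left(1 + \frac{4096 i \sqrt{2}}{243}\right) = 246 - \frac{4096 i \sqrt{2}}{243}$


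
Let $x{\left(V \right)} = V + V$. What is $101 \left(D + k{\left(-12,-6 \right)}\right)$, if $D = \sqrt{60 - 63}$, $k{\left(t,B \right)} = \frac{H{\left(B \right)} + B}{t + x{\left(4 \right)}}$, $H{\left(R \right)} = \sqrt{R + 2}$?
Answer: $\frac{303}{2} - \frac{101 i}{2} + 101 i \sqrt{3} \approx 151.5 + 124.44 i$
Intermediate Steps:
$x{\left(V \right)} = 2 V$
$H{\left(R \right)} = \sqrt{2 + R}$
$k{\left(t,B \right)} = \frac{B + \sqrt{2 + B}}{8 + t}$ ($k{\left(t,B \right)} = \frac{\sqrt{2 + B} + B}{t + 2 \cdot 4} = \frac{B + \sqrt{2 + B}}{t + 8} = \frac{B + \sqrt{2 + B}}{8 + t}$)
$D = i \sqrt{3}$ ($D = \sqrt{-3} = i \sqrt{3} \approx 1.732 i$)
$101 \left(D + k{\left(-12,-6 \right)}\right) = 101 \left(i \sqrt{3} + \frac{-6 + \sqrt{2 - 6}}{8 - 12}\right) = 101 \left(i \sqrt{3} + \frac{-6 + \sqrt{-4}}{-4}\right) = 101 \left(i \sqrt{3} - \frac{-6 + 2 i}{4}\right) = 101 \left(i \sqrt{3} + \left(\frac{3}{2} - \frac{i}{2}\right)\right) = 101 \left(\frac{3}{2} - \frac{i}{2} + i \sqrt{3}\right) = \frac{303}{2} - \frac{101 i}{2} + 101 i \sqrt{3}$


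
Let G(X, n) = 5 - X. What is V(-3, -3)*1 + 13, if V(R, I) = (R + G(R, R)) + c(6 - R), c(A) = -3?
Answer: 15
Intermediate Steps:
V(R, I) = 2 (V(R, I) = (R + (5 - R)) - 3 = 5 - 3 = 2)
V(-3, -3)*1 + 13 = 2*1 + 13 = 2 + 13 = 15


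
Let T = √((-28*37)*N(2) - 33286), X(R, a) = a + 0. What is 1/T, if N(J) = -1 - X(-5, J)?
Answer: -I*√30178/30178 ≈ -0.0057565*I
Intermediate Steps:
X(R, a) = a
N(J) = -1 - J
T = I*√30178 (T = √((-28*37)*(-1 - 1*2) - 33286) = √(-1036*(-1 - 2) - 33286) = √(-1036*(-3) - 33286) = √(3108 - 33286) = √(-30178) = I*√30178 ≈ 173.72*I)
1/T = 1/(I*√30178) = -I*√30178/30178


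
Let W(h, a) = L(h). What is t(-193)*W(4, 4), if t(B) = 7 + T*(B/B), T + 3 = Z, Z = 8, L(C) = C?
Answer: 48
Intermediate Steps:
W(h, a) = h
T = 5 (T = -3 + 8 = 5)
t(B) = 12 (t(B) = 7 + 5*(B/B) = 7 + 5*1 = 7 + 5 = 12)
t(-193)*W(4, 4) = 12*4 = 48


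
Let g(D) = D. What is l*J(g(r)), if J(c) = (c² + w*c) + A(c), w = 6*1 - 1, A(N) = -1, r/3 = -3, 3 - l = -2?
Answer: 175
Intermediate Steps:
l = 5 (l = 3 - 1*(-2) = 3 + 2 = 5)
r = -9 (r = 3*(-3) = -9)
w = 5 (w = 6 - 1 = 5)
J(c) = -1 + c² + 5*c (J(c) = (c² + 5*c) - 1 = -1 + c² + 5*c)
l*J(g(r)) = 5*(-1 + (-9)² + 5*(-9)) = 5*(-1 + 81 - 45) = 5*35 = 175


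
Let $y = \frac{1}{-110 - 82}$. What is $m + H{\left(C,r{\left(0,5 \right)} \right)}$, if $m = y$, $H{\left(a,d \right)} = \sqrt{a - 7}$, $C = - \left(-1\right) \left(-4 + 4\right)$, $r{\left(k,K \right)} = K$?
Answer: $- \frac{1}{192} + i \sqrt{7} \approx -0.0052083 + 2.6458 i$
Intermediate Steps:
$C = 0$ ($C = - \left(-1\right) 0 = \left(-1\right) 0 = 0$)
$H{\left(a,d \right)} = \sqrt{-7 + a}$
$y = - \frac{1}{192}$ ($y = \frac{1}{-192} = - \frac{1}{192} \approx -0.0052083$)
$m = - \frac{1}{192} \approx -0.0052083$
$m + H{\left(C,r{\left(0,5 \right)} \right)} = - \frac{1}{192} + \sqrt{-7 + 0} = - \frac{1}{192} + \sqrt{-7} = - \frac{1}{192} + i \sqrt{7}$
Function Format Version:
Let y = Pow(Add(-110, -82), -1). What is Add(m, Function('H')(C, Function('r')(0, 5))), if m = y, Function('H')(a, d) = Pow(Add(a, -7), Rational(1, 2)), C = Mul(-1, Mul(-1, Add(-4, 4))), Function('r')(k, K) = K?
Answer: Add(Rational(-1, 192), Mul(I, Pow(7, Rational(1, 2)))) ≈ Add(-0.0052083, Mul(2.6458, I))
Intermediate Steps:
C = 0 (C = Mul(-1, Mul(-1, 0)) = Mul(-1, 0) = 0)
Function('H')(a, d) = Pow(Add(-7, a), Rational(1, 2))
y = Rational(-1, 192) (y = Pow(-192, -1) = Rational(-1, 192) ≈ -0.0052083)
m = Rational(-1, 192) ≈ -0.0052083
Add(m, Function('H')(C, Function('r')(0, 5))) = Add(Rational(-1, 192), Pow(Add(-7, 0), Rational(1, 2))) = Add(Rational(-1, 192), Pow(-7, Rational(1, 2))) = Add(Rational(-1, 192), Mul(I, Pow(7, Rational(1, 2))))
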